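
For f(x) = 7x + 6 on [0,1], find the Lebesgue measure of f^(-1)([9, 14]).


f^(-1)([9, 14]) = {x : 9 <= 7x + 6 <= 14}
Solving: (9 - 6)/7 <= x <= (14 - 6)/7
= [0.428571, 1.142857]
Intersecting with [0,1]: [0.428571, 1]
Measure = 1 - 0.428571 = 0.571429


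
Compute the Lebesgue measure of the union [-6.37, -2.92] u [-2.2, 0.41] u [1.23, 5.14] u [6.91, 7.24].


For pairwise disjoint intervals, m(union) = sum of lengths.
= (-2.92 - -6.37) + (0.41 - -2.2) + (5.14 - 1.23) + (7.24 - 6.91)
= 3.45 + 2.61 + 3.91 + 0.33
= 10.3


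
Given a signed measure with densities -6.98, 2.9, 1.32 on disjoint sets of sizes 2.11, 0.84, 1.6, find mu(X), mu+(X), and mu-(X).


Step 1: Compute signed measure on each set:
  Set 1: -6.98 * 2.11 = -14.7278
  Set 2: 2.9 * 0.84 = 2.436
  Set 3: 1.32 * 1.6 = 2.112
Step 2: Total signed measure = (-14.7278) + (2.436) + (2.112)
     = -10.1798
Step 3: Positive part mu+(X) = sum of positive contributions = 4.548
Step 4: Negative part mu-(X) = |sum of negative contributions| = 14.7278


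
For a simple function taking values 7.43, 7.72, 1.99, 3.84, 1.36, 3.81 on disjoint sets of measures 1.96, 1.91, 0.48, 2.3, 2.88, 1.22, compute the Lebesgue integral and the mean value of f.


Step 1: Integral = sum(value_i * measure_i)
= 7.43*1.96 + 7.72*1.91 + 1.99*0.48 + 3.84*2.3 + 1.36*2.88 + 3.81*1.22
= 14.5628 + 14.7452 + 0.9552 + 8.832 + 3.9168 + 4.6482
= 47.6602
Step 2: Total measure of domain = 1.96 + 1.91 + 0.48 + 2.3 + 2.88 + 1.22 = 10.75
Step 3: Average value = 47.6602 / 10.75 = 4.433507


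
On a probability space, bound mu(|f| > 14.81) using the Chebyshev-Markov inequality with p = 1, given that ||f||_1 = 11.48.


Chebyshev/Markov inequality: mu(|f| > eps) <= (||f||_p / eps)^p
Step 1: ||f||_1 / eps = 11.48 / 14.81 = 0.775152
Step 2: Raise to power p = 1:
  (0.775152)^1 = 0.775152
Step 3: Therefore mu(|f| > 14.81) <= 0.775152


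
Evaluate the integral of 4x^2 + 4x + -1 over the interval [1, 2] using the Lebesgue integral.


The Lebesgue integral of a Riemann-integrable function agrees with the Riemann integral.
Antiderivative F(x) = (4/3)x^3 + (4/2)x^2 + -1x
F(2) = (4/3)*2^3 + (4/2)*2^2 + -1*2
     = (4/3)*8 + (4/2)*4 + -1*2
     = 10.666667 + 8 + -2
     = 16.666667
F(1) = 2.333333
Integral = F(2) - F(1) = 16.666667 - 2.333333 = 14.333333


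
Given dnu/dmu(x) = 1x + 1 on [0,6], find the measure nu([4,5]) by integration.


nu(A) = integral_A (dnu/dmu) dmu = integral_4^5 (1x + 1) dx
Step 1: Antiderivative F(x) = (1/2)x^2 + 1x
Step 2: F(5) = (1/2)*5^2 + 1*5 = 12.5 + 5 = 17.5
Step 3: F(4) = (1/2)*4^2 + 1*4 = 8 + 4 = 12
Step 4: nu([4,5]) = F(5) - F(4) = 17.5 - 12 = 5.5


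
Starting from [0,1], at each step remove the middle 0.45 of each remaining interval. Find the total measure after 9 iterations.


Step 1: At each step, fraction remaining = 1 - 0.45 = 0.55
Step 2: After 9 steps, measure = (0.55)^9
Result = 0.004605


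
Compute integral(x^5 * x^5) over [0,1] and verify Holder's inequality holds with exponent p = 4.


Step 1: Exact integral of f*g = integral(x^10, 0, 1) = 1/11
     = 0.090909
Step 2: Holder bound with p=4, q=1.333333:
  ||f||_p = (integral x^20 dx)^(1/4) = (1/21)^(1/4) = 0.467138
  ||g||_q = (integral x^6.666667 dx)^(1/1.333333) = (1/7.666667)^(1/1.333333) = 0.217043
Step 3: Holder bound = ||f||_p * ||g||_q = 0.467138 * 0.217043 = 0.101389
Verification: 0.090909 <= 0.101389 (Holder holds)


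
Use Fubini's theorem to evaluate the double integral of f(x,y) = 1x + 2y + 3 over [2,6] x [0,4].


By Fubini, integrate in x first, then y.
Step 1: Fix y, integrate over x in [2,6]:
  integral(1x + 2y + 3, x=2..6)
  = 1*(6^2 - 2^2)/2 + (2y + 3)*(6 - 2)
  = 16 + (2y + 3)*4
  = 16 + 8y + 12
  = 28 + 8y
Step 2: Integrate over y in [0,4]:
  integral(28 + 8y, y=0..4)
  = 28*4 + 8*(4^2 - 0^2)/2
  = 112 + 64
  = 176


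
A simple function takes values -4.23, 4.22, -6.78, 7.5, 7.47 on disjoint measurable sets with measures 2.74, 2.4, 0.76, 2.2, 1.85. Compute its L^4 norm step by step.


Step 1: Compute |f_i|^4 for each value:
  |-4.23|^4 = 320.15587
  |4.22|^4 = 317.139111
  |-6.78|^4 = 2113.093799
  |7.5|^4 = 3164.0625
  |7.47|^4 = 3113.740441
Step 2: Multiply by measures and sum:
  320.15587 * 2.74 = 877.227085
  317.139111 * 2.4 = 761.133865
  2113.093799 * 0.76 = 1605.951287
  3164.0625 * 2.2 = 6960.9375
  3113.740441 * 1.85 = 5760.419815
Sum = 877.227085 + 761.133865 + 1605.951287 + 6960.9375 + 5760.419815 = 15965.669553
Step 3: Take the p-th root:
||f||_4 = (15965.669553)^(1/4) = 11.240789


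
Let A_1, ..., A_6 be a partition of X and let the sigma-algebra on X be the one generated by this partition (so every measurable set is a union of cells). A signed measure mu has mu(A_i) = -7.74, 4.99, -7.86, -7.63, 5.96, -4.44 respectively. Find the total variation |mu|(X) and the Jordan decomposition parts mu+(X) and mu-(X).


Step 1: Every measurable set is a union of atoms (the cells / points), so a Hahn decomposition is
  obtained by grouping atoms by sign: P = union of atoms with mu > 0, N = union of the remaining atoms.
  Atoms in P (indices): 2, 5;  atoms in N (indices): 1, 3, 4, 6
  Positive values: 4.99, 5.96
  Negative values: -7.74, -7.86, -7.63, -4.44
Step 2: mu+(X) = mu(P) = sum of positive atom values = 10.95
Step 3: mu-(X) = -mu(N) = sum of |negative atom values| = 27.67
Step 4: |mu|(X) = mu+(X) + mu-(X) = 10.95 + 27.67 = 38.62


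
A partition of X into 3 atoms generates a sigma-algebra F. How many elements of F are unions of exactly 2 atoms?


Each element of F is a union of some subset of the 3 atoms.
Elements that are unions of exactly 2 atoms correspond to 2-element subsets of the 3 atoms.
Count = C(3, 2) = 3! / (2! * 1!) = 3.


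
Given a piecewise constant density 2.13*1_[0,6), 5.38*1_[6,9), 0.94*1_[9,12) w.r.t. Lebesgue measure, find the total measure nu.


Integrate each piece of the Radon-Nikodym derivative:
Step 1: integral_0^6 2.13 dx = 2.13*(6-0) = 2.13*6 = 12.78
Step 2: integral_6^9 5.38 dx = 5.38*(9-6) = 5.38*3 = 16.14
Step 3: integral_9^12 0.94 dx = 0.94*(12-9) = 0.94*3 = 2.82
Total: 12.78 + 16.14 + 2.82 = 31.74


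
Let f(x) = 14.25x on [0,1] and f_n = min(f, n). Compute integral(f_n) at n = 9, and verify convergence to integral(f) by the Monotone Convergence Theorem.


f(x) = 14.25x on [0,1]; f_n(x) = min(14.25x, n). At n = 9:
Step 1: f(x) reaches 9 at x = 9/14.25 = 0.631579
Step 2: integral(f_9) = integral(14.25x, 0, 0.631579) + integral(9, 0.631579, 1)
       = 14.25*0.631579^2/2 + 9*(1 - 0.631579)
       = 2.842105 + 3.315789
       = 6.157895
Step 3: As n -> infinity, f_n increases to f, so by MCT integral(f_n) -> integral(f) = 14.25/2 = 7.125.
Convergence: integral(f_9) = 6.157895 -> 7.125 as n -> infinity


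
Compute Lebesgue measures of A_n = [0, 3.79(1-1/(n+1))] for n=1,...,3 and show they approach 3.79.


By continuity of measure from below: if A_n increases to A, then m(A_n) -> m(A).
Here A = [0, 3.79], so m(A) = 3.79
Step 1: a_1 = 3.79*(1 - 1/2) = 1.895, m(A_1) = 1.895
Step 2: a_2 = 3.79*(1 - 1/3) = 2.5267, m(A_2) = 2.5267
Step 3: a_3 = 3.79*(1 - 1/4) = 2.8425, m(A_3) = 2.8425
Limit: m(A_n) -> m([0,3.79]) = 3.79


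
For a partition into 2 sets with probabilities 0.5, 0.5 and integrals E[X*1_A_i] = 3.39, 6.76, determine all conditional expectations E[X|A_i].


For each cell A_i: E[X|A_i] = E[X*1_A_i] / P(A_i)
Step 1: E[X|A_1] = 3.39 / 0.5 = 6.78
Step 2: E[X|A_2] = 6.76 / 0.5 = 13.52
Verification: E[X] = sum E[X*1_A_i] = 3.39 + 6.76 = 10.15


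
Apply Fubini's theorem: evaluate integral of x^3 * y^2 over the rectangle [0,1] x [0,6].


By Fubini's theorem, the double integral factors as a product of single integrals:
Step 1: integral_0^1 x^3 dx = [x^4/4] from 0 to 1
     = 1^4/4 = 0.25
Step 2: integral_0^6 y^2 dy = [y^3/3] from 0 to 6
     = 6^3/3 = 72
Step 3: Double integral = 0.25 * 72 = 18


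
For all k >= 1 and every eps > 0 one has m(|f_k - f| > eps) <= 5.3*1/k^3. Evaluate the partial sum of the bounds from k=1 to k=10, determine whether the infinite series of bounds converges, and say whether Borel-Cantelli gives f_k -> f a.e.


Step 1: List the terms 5.3*1/k^3 for k = 1 to 10:
  k=1: 5.3
  k=2: 0.6625
  k=3: 0.196296
  k=4: 0.082812
  k=5: 0.0424
  k=6: 0.024537
  k=7: 0.015452
  k=8: 0.010352
  k=9: 0.00727
  k=10: 0.0053
Step 2: Partial sum = 5.3 + 0.6625 + 0.196296 + 0.082812 + 0.0424 + 0.024537 + 0.015452 + 0.010352 + 0.00727 + 0.0053
     = 6.34692
Step 3: The full series sum_(k>=1) 5.3*1/k^3 converges (p-series with p = 3 > 1; a constant multiple of a convergent series converges).
Step 4: Fix eps > 0. Since sum_k m(|f_k - f| > eps) < infinity, the Borel-Cantelli lemma gives
        m(limsup_k {|f_k - f| > eps}) = 0, i.e. for a.e. x, |f_k(x) - f(x)| <= eps for all large k.
        Applying this with eps = 1/j for j = 1, 2, ... and intersecting the countably many full-measure sets,
        for a.e. x we get limsup_k |f_k(x) - f(x)| <= 1/j for every j, hence f_k -> f almost everywhere.
Conclusion: series converges; Borel-Cantelli yields f_k -> f a.e.


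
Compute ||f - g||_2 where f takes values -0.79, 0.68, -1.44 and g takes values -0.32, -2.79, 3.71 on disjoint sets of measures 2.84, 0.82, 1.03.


Step 1: Compute differences f_i - g_i:
  -0.79 - -0.32 = -0.47
  0.68 - -2.79 = 3.47
  -1.44 - 3.71 = -5.15
Step 2: Compute |diff|^2 * measure for each set:
  |-0.47|^2 * 2.84 = 0.2209 * 2.84 = 0.627356
  |3.47|^2 * 0.82 = 12.0409 * 0.82 = 9.873538
  |-5.15|^2 * 1.03 = 26.5225 * 1.03 = 27.318175
Step 3: Sum = 37.819069
Step 4: ||f-g||_2 = (37.819069)^(1/2) = 6.149721


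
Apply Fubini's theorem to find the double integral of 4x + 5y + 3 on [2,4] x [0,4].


By Fubini, integrate in x first, then y.
Step 1: Fix y, integrate over x in [2,4]:
  integral(4x + 5y + 3, x=2..4)
  = 4*(4^2 - 2^2)/2 + (5y + 3)*(4 - 2)
  = 24 + (5y + 3)*2
  = 24 + 10y + 6
  = 30 + 10y
Step 2: Integrate over y in [0,4]:
  integral(30 + 10y, y=0..4)
  = 30*4 + 10*(4^2 - 0^2)/2
  = 120 + 80
  = 200


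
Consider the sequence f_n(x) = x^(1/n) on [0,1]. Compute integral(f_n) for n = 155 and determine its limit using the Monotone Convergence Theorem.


At n = 155: f_155(x) = x^(1/155).
Step 1: integral(x^(1/155), 0, 1) = [x^(1/155+1) / (1/155+1)] from 0 to 1
     = 1 / (1/155 + 1) = 1 / ((155+1)/155) = 155/(155+1)
     = 155/156 = 0.99359
Step 2: As n -> infinity, f_n(x) = x^(1/n) -> 1 for x in (0,1], and f_n is increasing in n.
By MCT, lim_n integral(f_n) = integral(lim_n f_n) = integral(1, 0, 1) = 1.
Step 3: Verify convergence: 155/156 = 0.99359 -> 1


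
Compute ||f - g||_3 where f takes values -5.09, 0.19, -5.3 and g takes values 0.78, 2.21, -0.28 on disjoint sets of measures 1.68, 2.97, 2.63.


Step 1: Compute differences f_i - g_i:
  -5.09 - 0.78 = -5.87
  0.19 - 2.21 = -2.02
  -5.3 - -0.28 = -5.02
Step 2: Compute |diff|^3 * measure for each set:
  |-5.87|^3 * 1.68 = 202.262003 * 1.68 = 339.800165
  |-2.02|^3 * 2.97 = 8.242408 * 2.97 = 24.479952
  |-5.02|^3 * 2.63 = 126.506008 * 2.63 = 332.710801
Step 3: Sum = 696.990918
Step 4: ||f-g||_3 = (696.990918)^(1/3) = 8.866299


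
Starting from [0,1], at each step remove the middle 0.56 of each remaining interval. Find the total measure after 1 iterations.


Step 1: At each step, fraction remaining = 1 - 0.56 = 0.44
Step 2: After 1 steps, measure = (0.44)^1
Step 3: Computing the power step by step:
  After step 1: 0.44
Result = 0.44


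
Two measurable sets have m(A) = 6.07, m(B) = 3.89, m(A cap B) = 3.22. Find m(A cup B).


By inclusion-exclusion: m(A u B) = m(A) + m(B) - m(A n B)
= 6.07 + 3.89 - 3.22
= 6.74


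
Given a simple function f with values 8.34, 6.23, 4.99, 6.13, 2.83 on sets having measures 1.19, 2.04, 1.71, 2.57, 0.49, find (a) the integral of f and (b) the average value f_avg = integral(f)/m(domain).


Step 1: Integral = sum(value_i * measure_i)
= 8.34*1.19 + 6.23*2.04 + 4.99*1.71 + 6.13*2.57 + 2.83*0.49
= 9.9246 + 12.7092 + 8.5329 + 15.7541 + 1.3867
= 48.3075
Step 2: Total measure of domain = 1.19 + 2.04 + 1.71 + 2.57 + 0.49 = 8
Step 3: Average value = 48.3075 / 8 = 6.038437


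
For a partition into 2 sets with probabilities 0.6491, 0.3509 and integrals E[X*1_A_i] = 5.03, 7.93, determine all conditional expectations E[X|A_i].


For each cell A_i: E[X|A_i] = E[X*1_A_i] / P(A_i)
Step 1: E[X|A_1] = 5.03 / 0.6491 = 7.749191
Step 2: E[X|A_2] = 7.93 / 0.3509 = 22.599031
Verification: E[X] = sum E[X*1_A_i] = 5.03 + 7.93 = 12.96


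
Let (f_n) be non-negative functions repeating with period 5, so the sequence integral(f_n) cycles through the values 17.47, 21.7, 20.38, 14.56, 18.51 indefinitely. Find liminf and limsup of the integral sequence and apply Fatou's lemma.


The sequence (integral(f_n)) is periodic with period 5, repeating the values 17.47, 21.7, 20.38, 14.56, 18.51 indefinitely.
Step 1: For a periodic sequence, every tail (a_m, a_(m+1), ...) contains all 5 period values infinitely often.
Step 2: Hence inf of every tail = min of the period values = min(17.47, 21.7, 20.38, 14.56, 18.51) = 14.56.
        liminf_n integral(f_n) = sup over m of (inf of tail from m) = 14.56.
Step 3: Similarly sup of every tail = max of the period values = 21.7.
        limsup_n integral(f_n) = 21.7.
Step 4: Fatou's lemma: integral(liminf_n f_n) <= liminf_n integral(f_n) = 14.56.
        So the integral of the pointwise liminf is at most 14.56.


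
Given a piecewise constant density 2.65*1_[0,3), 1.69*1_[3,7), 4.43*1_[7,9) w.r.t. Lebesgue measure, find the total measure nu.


Integrate each piece of the Radon-Nikodym derivative:
Step 1: integral_0^3 2.65 dx = 2.65*(3-0) = 2.65*3 = 7.95
Step 2: integral_3^7 1.69 dx = 1.69*(7-3) = 1.69*4 = 6.76
Step 3: integral_7^9 4.43 dx = 4.43*(9-7) = 4.43*2 = 8.86
Total: 7.95 + 6.76 + 8.86 = 23.57


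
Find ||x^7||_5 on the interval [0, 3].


Step 1: ||f||_5 = (integral_0^3 |x^7|^5 dx)^(1/5)
     = (integral_0^3 x^35 dx)^(1/5)
Step 2: integral_0^3 x^35 dx = [x^36/(36)] from 0 to 3 = 3^36/36
     = 150094635296999121/36 = 4.169295e+15
Step 3: ||f||_5 = (4.169295e+15)^(1/5) = 1330.492816


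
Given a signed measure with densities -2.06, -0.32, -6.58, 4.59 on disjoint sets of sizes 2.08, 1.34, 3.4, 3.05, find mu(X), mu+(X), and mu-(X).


Step 1: Compute signed measure on each set:
  Set 1: -2.06 * 2.08 = -4.2848
  Set 2: -0.32 * 1.34 = -0.4288
  Set 3: -6.58 * 3.4 = -22.372
  Set 4: 4.59 * 3.05 = 13.9995
Step 2: Total signed measure = (-4.2848) + (-0.4288) + (-22.372) + (13.9995)
     = -13.0861
Step 3: Positive part mu+(X) = sum of positive contributions = 13.9995
Step 4: Negative part mu-(X) = |sum of negative contributions| = 27.0856


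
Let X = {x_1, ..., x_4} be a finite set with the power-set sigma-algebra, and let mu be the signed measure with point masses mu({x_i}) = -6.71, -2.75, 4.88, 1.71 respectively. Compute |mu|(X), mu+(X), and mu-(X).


Step 1: Every measurable set is a union of atoms (the cells / points), so a Hahn decomposition is
  obtained by grouping atoms by sign: P = union of atoms with mu > 0, N = union of the remaining atoms.
  Atoms in P (indices): 3, 4;  atoms in N (indices): 1, 2
  Positive values: 4.88, 1.71
  Negative values: -6.71, -2.75
Step 2: mu+(X) = mu(P) = sum of positive atom values = 6.59
Step 3: mu-(X) = -mu(N) = sum of |negative atom values| = 9.46
Step 4: |mu|(X) = mu+(X) + mu-(X) = 6.59 + 9.46 = 16.05


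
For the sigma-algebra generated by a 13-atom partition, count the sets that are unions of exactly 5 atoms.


Each element of F is a union of some subset of the 13 atoms.
Elements that are unions of exactly 5 atoms correspond to 5-element subsets of the 13 atoms.
Count = C(13, 5) = 13! / (5! * 8!) = 1287.


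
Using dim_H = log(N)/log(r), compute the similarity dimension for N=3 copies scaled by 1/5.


For a self-similar set with N copies scaled by 1/r:
dim_H = log(N)/log(r) = log(3)/log(5)
= 1.098612/1.609438
= 0.682606


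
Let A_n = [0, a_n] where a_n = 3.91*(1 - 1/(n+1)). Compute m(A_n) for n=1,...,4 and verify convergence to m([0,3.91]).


By continuity of measure from below: if A_n increases to A, then m(A_n) -> m(A).
Here A = [0, 3.91], so m(A) = 3.91
Step 1: a_1 = 3.91*(1 - 1/2) = 1.955, m(A_1) = 1.955
Step 2: a_2 = 3.91*(1 - 1/3) = 2.6067, m(A_2) = 2.6067
Step 3: a_3 = 3.91*(1 - 1/4) = 2.9325, m(A_3) = 2.9325
Step 4: a_4 = 3.91*(1 - 1/5) = 3.128, m(A_4) = 3.128
Limit: m(A_n) -> m([0,3.91]) = 3.91


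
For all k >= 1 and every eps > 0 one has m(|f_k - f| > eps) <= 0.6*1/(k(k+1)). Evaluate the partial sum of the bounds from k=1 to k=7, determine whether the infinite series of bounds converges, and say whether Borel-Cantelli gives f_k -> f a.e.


Step 1: List the terms 0.6*1/(k(k+1)) for k = 1 to 7:
  k=1: 0.3
  k=2: 0.1
  k=3: 0.05
  k=4: 0.03
  k=5: 0.02
  k=6: 0.014286
  k=7: 0.010714
Step 2: Partial sum = 0.3 + 0.1 + 0.05 + 0.03 + 0.02 + 0.014286 + 0.010714
     = 0.525
Step 3: The full series sum_(k>=1) 0.6*1/(k(k+1)) converges (telescoping series sum 1/(k(k+1)) = 1; a constant multiple of a convergent series converges).
Step 4: Fix eps > 0. Since sum_k m(|f_k - f| > eps) < infinity, the Borel-Cantelli lemma gives
        m(limsup_k {|f_k - f| > eps}) = 0, i.e. for a.e. x, |f_k(x) - f(x)| <= eps for all large k.
        Applying this with eps = 1/j for j = 1, 2, ... and intersecting the countably many full-measure sets,
        for a.e. x we get limsup_k |f_k(x) - f(x)| <= 1/j for every j, hence f_k -> f almost everywhere.
Conclusion: series converges; Borel-Cantelli yields f_k -> f a.e.


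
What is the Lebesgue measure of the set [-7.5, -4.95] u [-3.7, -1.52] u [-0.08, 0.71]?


For pairwise disjoint intervals, m(union) = sum of lengths.
= (-4.95 - -7.5) + (-1.52 - -3.7) + (0.71 - -0.08)
= 2.55 + 2.18 + 0.79
= 5.52


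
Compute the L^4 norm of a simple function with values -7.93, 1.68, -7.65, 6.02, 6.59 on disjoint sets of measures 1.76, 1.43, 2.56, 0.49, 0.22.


Step 1: Compute |f_i|^4 for each value:
  |-7.93|^4 = 3954.510648
  |1.68|^4 = 7.965942
  |-7.65|^4 = 3424.883006
  |6.02|^4 = 1313.366592
  |6.59|^4 = 1885.99987
Step 2: Multiply by measures and sum:
  3954.510648 * 1.76 = 6959.93874
  7.965942 * 1.43 = 11.391297
  3424.883006 * 2.56 = 8767.700496
  1313.366592 * 0.49 = 643.54963
  1885.99987 * 0.22 = 414.919971
Sum = 6959.93874 + 11.391297 + 8767.700496 + 643.54963 + 414.919971 = 16797.500135
Step 3: Take the p-th root:
||f||_4 = (16797.500135)^(1/4) = 11.384427


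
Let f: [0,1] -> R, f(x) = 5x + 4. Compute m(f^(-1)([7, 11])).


f^(-1)([7, 11]) = {x : 7 <= 5x + 4 <= 11}
Solving: (7 - 4)/5 <= x <= (11 - 4)/5
= [0.6, 1.4]
Intersecting with [0,1]: [0.6, 1]
Measure = 1 - 0.6 = 0.4


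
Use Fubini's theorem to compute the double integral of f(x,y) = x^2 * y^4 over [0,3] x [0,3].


By Fubini's theorem, the double integral factors as a product of single integrals:
Step 1: integral_0^3 x^2 dx = [x^3/3] from 0 to 3
     = 3^3/3 = 9
Step 2: integral_0^3 y^4 dy = [y^5/5] from 0 to 3
     = 3^5/5 = 48.6
Step 3: Double integral = 9 * 48.6 = 437.4


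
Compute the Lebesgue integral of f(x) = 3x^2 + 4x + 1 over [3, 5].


The Lebesgue integral of a Riemann-integrable function agrees with the Riemann integral.
Antiderivative F(x) = (3/3)x^3 + (4/2)x^2 + 1x
F(5) = (3/3)*5^3 + (4/2)*5^2 + 1*5
     = (3/3)*125 + (4/2)*25 + 1*5
     = 125 + 50 + 5
     = 180
F(3) = 48
Integral = F(5) - F(3) = 180 - 48 = 132


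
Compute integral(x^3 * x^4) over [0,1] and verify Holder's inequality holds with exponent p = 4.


Step 1: Exact integral of f*g = integral(x^7, 0, 1) = 1/8
     = 0.125
Step 2: Holder bound with p=4, q=1.333333:
  ||f||_p = (integral x^12 dx)^(1/4) = (1/13)^(1/4) = 0.52664
  ||g||_q = (integral x^5.333333 dx)^(1/1.333333) = (1/6.333333)^(1/1.333333) = 0.250482
Step 3: Holder bound = ||f||_p * ||g||_q = 0.52664 * 0.250482 = 0.131914
Verification: 0.125 <= 0.131914 (Holder holds)


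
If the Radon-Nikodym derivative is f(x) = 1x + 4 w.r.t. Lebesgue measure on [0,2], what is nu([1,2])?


nu(A) = integral_A (dnu/dmu) dmu = integral_1^2 (1x + 4) dx
Step 1: Antiderivative F(x) = (1/2)x^2 + 4x
Step 2: F(2) = (1/2)*2^2 + 4*2 = 2 + 8 = 10
Step 3: F(1) = (1/2)*1^2 + 4*1 = 0.5 + 4 = 4.5
Step 4: nu([1,2]) = F(2) - F(1) = 10 - 4.5 = 5.5


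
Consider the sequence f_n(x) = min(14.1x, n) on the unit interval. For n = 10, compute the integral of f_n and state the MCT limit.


f(x) = 14.1x on [0,1]; f_n(x) = min(14.1x, n). At n = 10:
Step 1: f(x) reaches 10 at x = 10/14.1 = 0.70922
Step 2: integral(f_10) = integral(14.1x, 0, 0.70922) + integral(10, 0.70922, 1)
       = 14.1*0.70922^2/2 + 10*(1 - 0.70922)
       = 3.546099 + 2.907801
       = 6.453901
Step 3: As n -> infinity, f_n increases to f, so by MCT integral(f_n) -> integral(f) = 14.1/2 = 7.05.
Convergence: integral(f_10) = 6.453901 -> 7.05 as n -> infinity


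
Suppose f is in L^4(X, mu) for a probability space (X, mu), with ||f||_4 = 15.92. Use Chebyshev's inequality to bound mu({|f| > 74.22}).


Chebyshev/Markov inequality: mu(|f| > eps) <= (||f||_p / eps)^p
Step 1: ||f||_4 / eps = 15.92 / 74.22 = 0.214497
Step 2: Raise to power p = 4:
  (0.214497)^4 = 0.002117
Step 3: Therefore mu(|f| > 74.22) <= 0.002117


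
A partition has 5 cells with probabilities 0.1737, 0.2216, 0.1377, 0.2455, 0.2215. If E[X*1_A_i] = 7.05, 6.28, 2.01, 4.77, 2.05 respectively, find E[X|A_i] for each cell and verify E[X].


For each cell A_i: E[X|A_i] = E[X*1_A_i] / P(A_i)
Step 1: E[X|A_1] = 7.05 / 0.1737 = 40.587219
Step 2: E[X|A_2] = 6.28 / 0.2216 = 28.33935
Step 3: E[X|A_3] = 2.01 / 0.1377 = 14.59695
Step 4: E[X|A_4] = 4.77 / 0.2455 = 19.429735
Step 5: E[X|A_5] = 2.05 / 0.2215 = 9.255079
Verification: E[X] = sum E[X*1_A_i] = 7.05 + 6.28 + 2.01 + 4.77 + 2.05 = 22.16


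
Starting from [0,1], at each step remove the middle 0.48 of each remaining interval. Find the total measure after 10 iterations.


Step 1: At each step, fraction remaining = 1 - 0.48 = 0.52
Step 2: After 10 steps, measure = (0.52)^10
Result = 0.001446


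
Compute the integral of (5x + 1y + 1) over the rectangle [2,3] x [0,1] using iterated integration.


By Fubini, integrate in x first, then y.
Step 1: Fix y, integrate over x in [2,3]:
  integral(5x + 1y + 1, x=2..3)
  = 5*(3^2 - 2^2)/2 + (1y + 1)*(3 - 2)
  = 12.5 + (1y + 1)*1
  = 12.5 + 1y + 1
  = 13.5 + 1y
Step 2: Integrate over y in [0,1]:
  integral(13.5 + 1y, y=0..1)
  = 13.5*1 + 1*(1^2 - 0^2)/2
  = 13.5 + 0.5
  = 14


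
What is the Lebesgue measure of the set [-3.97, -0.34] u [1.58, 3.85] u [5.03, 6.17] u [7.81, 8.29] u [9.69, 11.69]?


For pairwise disjoint intervals, m(union) = sum of lengths.
= (-0.34 - -3.97) + (3.85 - 1.58) + (6.17 - 5.03) + (8.29 - 7.81) + (11.69 - 9.69)
= 3.63 + 2.27 + 1.14 + 0.48 + 2
= 9.52


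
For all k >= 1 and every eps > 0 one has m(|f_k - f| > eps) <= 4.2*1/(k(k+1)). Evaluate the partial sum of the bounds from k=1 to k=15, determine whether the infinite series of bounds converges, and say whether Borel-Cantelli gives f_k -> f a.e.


Step 1: List the terms 4.2*1/(k(k+1)) for k = 1 to 15:
  k=1: 2.1
  k=2: 0.7
  k=3: 0.35
  k=4: 0.21
  k=5: 0.14
  k=6: 0.1
  k=7: 0.075
  k=8: 0.058333
  k=9: 0.046667
  k=10: 0.038182
  k=11: 0.031818
  k=12: 0.026923
  k=13: 0.023077
  k=14: 0.02
  k=15: 0.0175
Step 2: Partial sum = 2.1 + 0.7 + 0.35 + 0.21 + 0.14 + 0.1 + 0.075 + 0.058333 + 0.046667 + 0.038182 + 0.031818 + 0.026923 + 0.023077 + 0.02 + 0.0175
     = 3.9375
Step 3: The full series sum_(k>=1) 4.2*1/(k(k+1)) converges (telescoping series sum 1/(k(k+1)) = 1; a constant multiple of a convergent series converges).
Step 4: Fix eps > 0. Since sum_k m(|f_k - f| > eps) < infinity, the Borel-Cantelli lemma gives
        m(limsup_k {|f_k - f| > eps}) = 0, i.e. for a.e. x, |f_k(x) - f(x)| <= eps for all large k.
        Applying this with eps = 1/j for j = 1, 2, ... and intersecting the countably many full-measure sets,
        for a.e. x we get limsup_k |f_k(x) - f(x)| <= 1/j for every j, hence f_k -> f almost everywhere.
Conclusion: series converges; Borel-Cantelli yields f_k -> f a.e.


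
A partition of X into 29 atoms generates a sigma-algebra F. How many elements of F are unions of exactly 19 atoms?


Each element of F is a union of some subset of the 29 atoms.
Elements that are unions of exactly 19 atoms correspond to 19-element subsets of the 29 atoms.
Count = C(29, 19) = 29! / (19! * 10!) = 20030010.


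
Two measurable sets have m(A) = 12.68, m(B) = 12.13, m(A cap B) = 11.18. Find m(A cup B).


By inclusion-exclusion: m(A u B) = m(A) + m(B) - m(A n B)
= 12.68 + 12.13 - 11.18
= 13.63


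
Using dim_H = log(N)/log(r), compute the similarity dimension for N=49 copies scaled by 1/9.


For a self-similar set with N copies scaled by 1/r:
dim_H = log(N)/log(r) = log(49)/log(9)
= 3.89182/2.197225
= 1.771244


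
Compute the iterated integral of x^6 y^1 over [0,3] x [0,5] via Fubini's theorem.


By Fubini's theorem, the double integral factors as a product of single integrals:
Step 1: integral_0^3 x^6 dx = [x^7/7] from 0 to 3
     = 3^7/7 = 312.428571
Step 2: integral_0^5 y^1 dy = [y^2/2] from 0 to 5
     = 5^2/2 = 12.5
Step 3: Double integral = 312.428571 * 12.5 = 3905.357143


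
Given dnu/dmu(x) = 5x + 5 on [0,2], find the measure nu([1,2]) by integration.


nu(A) = integral_A (dnu/dmu) dmu = integral_1^2 (5x + 5) dx
Step 1: Antiderivative F(x) = (5/2)x^2 + 5x
Step 2: F(2) = (5/2)*2^2 + 5*2 = 10 + 10 = 20
Step 3: F(1) = (5/2)*1^2 + 5*1 = 2.5 + 5 = 7.5
Step 4: nu([1,2]) = F(2) - F(1) = 20 - 7.5 = 12.5


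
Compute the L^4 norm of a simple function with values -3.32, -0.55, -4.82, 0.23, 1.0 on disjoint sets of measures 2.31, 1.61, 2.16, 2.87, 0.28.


Step 1: Compute |f_i|^4 for each value:
  |-3.32|^4 = 121.493302
  |-0.55|^4 = 0.091506
  |-4.82|^4 = 539.74441
  |0.23|^4 = 0.002798
  |1.0|^4 = 1
Step 2: Multiply by measures and sum:
  121.493302 * 2.31 = 280.649527
  0.091506 * 1.61 = 0.147325
  539.74441 * 2.16 = 1165.847925
  0.002798 * 2.87 = 0.008031
  1 * 0.28 = 0.28
Sum = 280.649527 + 0.147325 + 1165.847925 + 0.008031 + 0.28 = 1446.932809
Step 3: Take the p-th root:
||f||_4 = (1446.932809)^(1/4) = 6.167542


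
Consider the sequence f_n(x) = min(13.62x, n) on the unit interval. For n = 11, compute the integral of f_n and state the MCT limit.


f(x) = 13.62x on [0,1]; f_n(x) = min(13.62x, n). At n = 11:
Step 1: f(x) reaches 11 at x = 11/13.62 = 0.807636
Step 2: integral(f_11) = integral(13.62x, 0, 0.807636) + integral(11, 0.807636, 1)
       = 13.62*0.807636^2/2 + 11*(1 - 0.807636)
       = 4.441997 + 2.116006
       = 6.558003
Step 3: As n -> infinity, f_n increases to f, so by MCT integral(f_n) -> integral(f) = 13.62/2 = 6.81.
Convergence: integral(f_11) = 6.558003 -> 6.81 as n -> infinity


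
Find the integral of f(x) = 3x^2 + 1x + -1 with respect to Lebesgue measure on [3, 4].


The Lebesgue integral of a Riemann-integrable function agrees with the Riemann integral.
Antiderivative F(x) = (3/3)x^3 + (1/2)x^2 + -1x
F(4) = (3/3)*4^3 + (1/2)*4^2 + -1*4
     = (3/3)*64 + (1/2)*16 + -1*4
     = 64 + 8 + -4
     = 68
F(3) = 28.5
Integral = F(4) - F(3) = 68 - 28.5 = 39.5


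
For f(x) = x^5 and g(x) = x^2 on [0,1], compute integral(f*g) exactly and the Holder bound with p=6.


Step 1: Exact integral of f*g = integral(x^7, 0, 1) = 1/8
     = 0.125
Step 2: Holder bound with p=6, q=1.2:
  ||f||_p = (integral x^30 dx)^(1/6) = (1/31)^(1/6) = 0.564209
  ||g||_q = (integral x^2.4 dx)^(1/1.2) = (1/3.4)^(1/1.2) = 0.360662
Step 3: Holder bound = ||f||_p * ||g||_q = 0.564209 * 0.360662 = 0.203489
Verification: 0.125 <= 0.203489 (Holder holds)


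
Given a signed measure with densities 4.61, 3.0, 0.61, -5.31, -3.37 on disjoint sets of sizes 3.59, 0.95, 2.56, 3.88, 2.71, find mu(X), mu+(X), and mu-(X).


Step 1: Compute signed measure on each set:
  Set 1: 4.61 * 3.59 = 16.5499
  Set 2: 3.0 * 0.95 = 2.85
  Set 3: 0.61 * 2.56 = 1.5616
  Set 4: -5.31 * 3.88 = -20.6028
  Set 5: -3.37 * 2.71 = -9.1327
Step 2: Total signed measure = (16.5499) + (2.85) + (1.5616) + (-20.6028) + (-9.1327)
     = -8.774
Step 3: Positive part mu+(X) = sum of positive contributions = 20.9615
Step 4: Negative part mu-(X) = |sum of negative contributions| = 29.7355


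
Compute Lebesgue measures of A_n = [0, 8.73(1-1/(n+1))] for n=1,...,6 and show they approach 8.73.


By continuity of measure from below: if A_n increases to A, then m(A_n) -> m(A).
Here A = [0, 8.73], so m(A) = 8.73
Step 1: a_1 = 8.73*(1 - 1/2) = 4.365, m(A_1) = 4.365
Step 2: a_2 = 8.73*(1 - 1/3) = 5.82, m(A_2) = 5.82
Step 3: a_3 = 8.73*(1 - 1/4) = 6.5475, m(A_3) = 6.5475
Step 4: a_4 = 8.73*(1 - 1/5) = 6.984, m(A_4) = 6.984
Step 5: a_5 = 8.73*(1 - 1/6) = 7.275, m(A_5) = 7.275
Step 6: a_6 = 8.73*(1 - 1/7) = 7.4829, m(A_6) = 7.4829
Limit: m(A_n) -> m([0,8.73]) = 8.73


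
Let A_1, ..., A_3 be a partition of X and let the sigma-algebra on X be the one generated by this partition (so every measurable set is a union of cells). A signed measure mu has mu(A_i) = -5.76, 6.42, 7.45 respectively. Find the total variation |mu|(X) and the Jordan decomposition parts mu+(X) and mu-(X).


Step 1: Every measurable set is a union of atoms (the cells / points), so a Hahn decomposition is
  obtained by grouping atoms by sign: P = union of atoms with mu > 0, N = union of the remaining atoms.
  Atoms in P (indices): 2, 3;  atoms in N (indices): 1
  Positive values: 6.42, 7.45
  Negative values: -5.76
Step 2: mu+(X) = mu(P) = sum of positive atom values = 13.87
Step 3: mu-(X) = -mu(N) = sum of |negative atom values| = 5.76
Step 4: |mu|(X) = mu+(X) + mu-(X) = 13.87 + 5.76 = 19.63


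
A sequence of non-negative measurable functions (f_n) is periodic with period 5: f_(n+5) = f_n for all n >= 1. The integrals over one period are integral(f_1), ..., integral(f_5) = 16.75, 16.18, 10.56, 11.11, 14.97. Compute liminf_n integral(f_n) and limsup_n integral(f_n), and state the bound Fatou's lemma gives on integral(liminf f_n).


The sequence (integral(f_n)) is periodic with period 5, repeating the values 16.75, 16.18, 10.56, 11.11, 14.97 indefinitely.
Step 1: For a periodic sequence, every tail (a_m, a_(m+1), ...) contains all 5 period values infinitely often.
Step 2: Hence inf of every tail = min of the period values = min(16.75, 16.18, 10.56, 11.11, 14.97) = 10.56.
        liminf_n integral(f_n) = sup over m of (inf of tail from m) = 10.56.
Step 3: Similarly sup of every tail = max of the period values = 16.75.
        limsup_n integral(f_n) = 16.75.
Step 4: Fatou's lemma: integral(liminf_n f_n) <= liminf_n integral(f_n) = 10.56.
        So the integral of the pointwise liminf is at most 10.56.


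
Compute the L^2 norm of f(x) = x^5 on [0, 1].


Step 1: ||f||_2 = (integral_0^1 |x^5|^2 dx)^(1/2)
     = (integral_0^1 x^10 dx)^(1/2)
Step 2: integral_0^1 x^10 dx = [x^11/(11)] from 0 to 1 = 1^11/11
     = 1/11 = 0.090909
Step 3: ||f||_2 = (0.090909)^(1/2) = 0.301511


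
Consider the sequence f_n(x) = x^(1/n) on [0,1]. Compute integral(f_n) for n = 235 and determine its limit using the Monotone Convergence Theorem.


At n = 235: f_235(x) = x^(1/235).
Step 1: integral(x^(1/235), 0, 1) = [x^(1/235+1) / (1/235+1)] from 0 to 1
     = 1 / (1/235 + 1) = 1 / ((235+1)/235) = 235/(235+1)
     = 235/236 = 0.995763
Step 2: As n -> infinity, f_n(x) = x^(1/n) -> 1 for x in (0,1], and f_n is increasing in n.
By MCT, lim_n integral(f_n) = integral(lim_n f_n) = integral(1, 0, 1) = 1.
Step 3: Verify convergence: 235/236 = 0.995763 -> 1


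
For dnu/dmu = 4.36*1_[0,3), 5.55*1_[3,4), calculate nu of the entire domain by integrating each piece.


Integrate each piece of the Radon-Nikodym derivative:
Step 1: integral_0^3 4.36 dx = 4.36*(3-0) = 4.36*3 = 13.08
Step 2: integral_3^4 5.55 dx = 5.55*(4-3) = 5.55*1 = 5.55
Total: 13.08 + 5.55 = 18.63


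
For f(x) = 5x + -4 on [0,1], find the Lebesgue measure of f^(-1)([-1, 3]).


f^(-1)([-1, 3]) = {x : -1 <= 5x + -4 <= 3}
Solving: (-1 - -4)/5 <= x <= (3 - -4)/5
= [0.6, 1.4]
Intersecting with [0,1]: [0.6, 1]
Measure = 1 - 0.6 = 0.4


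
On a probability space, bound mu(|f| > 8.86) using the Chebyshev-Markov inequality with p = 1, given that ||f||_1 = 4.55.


Chebyshev/Markov inequality: mu(|f| > eps) <= (||f||_p / eps)^p
Step 1: ||f||_1 / eps = 4.55 / 8.86 = 0.513544
Step 2: Raise to power p = 1:
  (0.513544)^1 = 0.513544
Step 3: Therefore mu(|f| > 8.86) <= 0.513544


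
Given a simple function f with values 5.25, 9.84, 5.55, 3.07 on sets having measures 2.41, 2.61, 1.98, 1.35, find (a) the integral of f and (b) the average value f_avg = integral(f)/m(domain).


Step 1: Integral = sum(value_i * measure_i)
= 5.25*2.41 + 9.84*2.61 + 5.55*1.98 + 3.07*1.35
= 12.6525 + 25.6824 + 10.989 + 4.1445
= 53.4684
Step 2: Total measure of domain = 2.41 + 2.61 + 1.98 + 1.35 = 8.35
Step 3: Average value = 53.4684 / 8.35 = 6.403401


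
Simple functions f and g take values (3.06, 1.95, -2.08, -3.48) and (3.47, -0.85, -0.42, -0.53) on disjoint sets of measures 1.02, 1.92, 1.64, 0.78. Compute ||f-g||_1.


Step 1: Compute differences f_i - g_i:
  3.06 - 3.47 = -0.41
  1.95 - -0.85 = 2.8
  -2.08 - -0.42 = -1.66
  -3.48 - -0.53 = -2.95
Step 2: Compute |diff|^1 * measure for each set:
  |-0.41|^1 * 1.02 = 0.41 * 1.02 = 0.4182
  |2.8|^1 * 1.92 = 2.8 * 1.92 = 5.376
  |-1.66|^1 * 1.64 = 1.66 * 1.64 = 2.7224
  |-2.95|^1 * 0.78 = 2.95 * 0.78 = 2.301
Step 3: Sum = 10.8176
Step 4: ||f-g||_1 = (10.8176)^(1/1) = 10.8176


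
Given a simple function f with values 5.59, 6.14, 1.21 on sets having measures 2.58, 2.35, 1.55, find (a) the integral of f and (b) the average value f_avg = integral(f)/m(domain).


Step 1: Integral = sum(value_i * measure_i)
= 5.59*2.58 + 6.14*2.35 + 1.21*1.55
= 14.4222 + 14.429 + 1.8755
= 30.7267
Step 2: Total measure of domain = 2.58 + 2.35 + 1.55 = 6.48
Step 3: Average value = 30.7267 / 6.48 = 4.741775


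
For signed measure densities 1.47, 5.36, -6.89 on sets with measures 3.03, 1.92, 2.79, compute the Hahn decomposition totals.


Step 1: Compute signed measure on each set:
  Set 1: 1.47 * 3.03 = 4.4541
  Set 2: 5.36 * 1.92 = 10.2912
  Set 3: -6.89 * 2.79 = -19.2231
Step 2: Total signed measure = (4.4541) + (10.2912) + (-19.2231)
     = -4.4778
Step 3: Positive part mu+(X) = sum of positive contributions = 14.7453
Step 4: Negative part mu-(X) = |sum of negative contributions| = 19.2231


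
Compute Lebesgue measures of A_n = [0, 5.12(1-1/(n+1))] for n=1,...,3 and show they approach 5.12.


By continuity of measure from below: if A_n increases to A, then m(A_n) -> m(A).
Here A = [0, 5.12], so m(A) = 5.12
Step 1: a_1 = 5.12*(1 - 1/2) = 2.56, m(A_1) = 2.56
Step 2: a_2 = 5.12*(1 - 1/3) = 3.4133, m(A_2) = 3.4133
Step 3: a_3 = 5.12*(1 - 1/4) = 3.84, m(A_3) = 3.84
Limit: m(A_n) -> m([0,5.12]) = 5.12


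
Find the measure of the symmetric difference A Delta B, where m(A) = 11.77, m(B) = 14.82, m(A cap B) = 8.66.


m(A Delta B) = m(A) + m(B) - 2*m(A n B)
= 11.77 + 14.82 - 2*8.66
= 11.77 + 14.82 - 17.32
= 9.27


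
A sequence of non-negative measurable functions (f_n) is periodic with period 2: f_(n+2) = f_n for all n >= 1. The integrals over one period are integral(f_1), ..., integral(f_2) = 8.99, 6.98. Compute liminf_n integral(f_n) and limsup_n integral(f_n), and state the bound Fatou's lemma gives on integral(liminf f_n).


The sequence (integral(f_n)) is periodic with period 2, repeating the values 8.99, 6.98 indefinitely.
Step 1: For a periodic sequence, every tail (a_m, a_(m+1), ...) contains all 2 period values infinitely often.
Step 2: Hence inf of every tail = min of the period values = min(8.99, 6.98) = 6.98.
        liminf_n integral(f_n) = sup over m of (inf of tail from m) = 6.98.
Step 3: Similarly sup of every tail = max of the period values = 8.99.
        limsup_n integral(f_n) = 8.99.
Step 4: Fatou's lemma: integral(liminf_n f_n) <= liminf_n integral(f_n) = 6.98.
        So the integral of the pointwise liminf is at most 6.98.


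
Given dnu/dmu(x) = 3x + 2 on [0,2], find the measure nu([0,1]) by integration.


nu(A) = integral_A (dnu/dmu) dmu = integral_0^1 (3x + 2) dx
Step 1: Antiderivative F(x) = (3/2)x^2 + 2x
Step 2: F(1) = (3/2)*1^2 + 2*1 = 1.5 + 2 = 3.5
Step 3: F(0) = (3/2)*0^2 + 2*0 = 0.0 + 0 = 0.0
Step 4: nu([0,1]) = F(1) - F(0) = 3.5 - 0.0 = 3.5


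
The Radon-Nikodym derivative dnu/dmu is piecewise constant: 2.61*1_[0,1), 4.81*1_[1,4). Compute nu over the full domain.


Integrate each piece of the Radon-Nikodym derivative:
Step 1: integral_0^1 2.61 dx = 2.61*(1-0) = 2.61*1 = 2.61
Step 2: integral_1^4 4.81 dx = 4.81*(4-1) = 4.81*3 = 14.43
Total: 2.61 + 14.43 = 17.04


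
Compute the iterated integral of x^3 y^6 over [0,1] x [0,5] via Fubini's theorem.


By Fubini's theorem, the double integral factors as a product of single integrals:
Step 1: integral_0^1 x^3 dx = [x^4/4] from 0 to 1
     = 1^4/4 = 0.25
Step 2: integral_0^5 y^6 dy = [y^7/7] from 0 to 5
     = 5^7/7 = 11160.714286
Step 3: Double integral = 0.25 * 11160.714286 = 2790.178571


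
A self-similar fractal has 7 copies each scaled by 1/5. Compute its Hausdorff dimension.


For a self-similar set with N copies scaled by 1/r:
dim_H = log(N)/log(r) = log(7)/log(5)
= 1.94591/1.609438
= 1.209062


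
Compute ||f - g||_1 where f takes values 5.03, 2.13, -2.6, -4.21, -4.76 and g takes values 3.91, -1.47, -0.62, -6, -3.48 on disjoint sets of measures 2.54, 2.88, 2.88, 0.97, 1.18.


Step 1: Compute differences f_i - g_i:
  5.03 - 3.91 = 1.12
  2.13 - -1.47 = 3.6
  -2.6 - -0.62 = -1.98
  -4.21 - -6 = 1.79
  -4.76 - -3.48 = -1.28
Step 2: Compute |diff|^1 * measure for each set:
  |1.12|^1 * 2.54 = 1.12 * 2.54 = 2.8448
  |3.6|^1 * 2.88 = 3.6 * 2.88 = 10.368
  |-1.98|^1 * 2.88 = 1.98 * 2.88 = 5.7024
  |1.79|^1 * 0.97 = 1.79 * 0.97 = 1.7363
  |-1.28|^1 * 1.18 = 1.28 * 1.18 = 1.5104
Step 3: Sum = 22.1619
Step 4: ||f-g||_1 = (22.1619)^(1/1) = 22.1619


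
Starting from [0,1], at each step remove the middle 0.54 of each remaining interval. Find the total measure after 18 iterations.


Step 1: At each step, fraction remaining = 1 - 0.54 = 0.46
Step 2: After 18 steps, measure = (0.46)^18
Result = 8.504347e-07


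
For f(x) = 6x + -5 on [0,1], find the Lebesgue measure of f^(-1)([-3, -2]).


f^(-1)([-3, -2]) = {x : -3 <= 6x + -5 <= -2}
Solving: (-3 - -5)/6 <= x <= (-2 - -5)/6
= [0.333333, 0.5]
Intersecting with [0,1]: [0.333333, 0.5]
Measure = 0.5 - 0.333333 = 0.166667


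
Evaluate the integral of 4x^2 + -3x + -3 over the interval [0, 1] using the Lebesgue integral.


The Lebesgue integral of a Riemann-integrable function agrees with the Riemann integral.
Antiderivative F(x) = (4/3)x^3 + (-3/2)x^2 + -3x
F(1) = (4/3)*1^3 + (-3/2)*1^2 + -3*1
     = (4/3)*1 + (-3/2)*1 + -3*1
     = 1.333333 + -1.5 + -3
     = -3.166667
F(0) = 0.0
Integral = F(1) - F(0) = -3.166667 - 0.0 = -3.166667


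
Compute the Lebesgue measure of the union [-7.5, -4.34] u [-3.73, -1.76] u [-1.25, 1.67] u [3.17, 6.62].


For pairwise disjoint intervals, m(union) = sum of lengths.
= (-4.34 - -7.5) + (-1.76 - -3.73) + (1.67 - -1.25) + (6.62 - 3.17)
= 3.16 + 1.97 + 2.92 + 3.45
= 11.5


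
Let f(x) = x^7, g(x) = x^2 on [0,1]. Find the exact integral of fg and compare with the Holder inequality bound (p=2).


Step 1: Exact integral of f*g = integral(x^9, 0, 1) = 1/10
     = 0.1
Step 2: Holder bound with p=2, q=2:
  ||f||_p = (integral x^14 dx)^(1/2) = (1/15)^(1/2) = 0.258199
  ||g||_q = (integral x^4 dx)^(1/2) = (1/5)^(1/2) = 0.447214
Step 3: Holder bound = ||f||_p * ||g||_q = 0.258199 * 0.447214 = 0.11547
Verification: 0.1 <= 0.11547 (Holder holds)


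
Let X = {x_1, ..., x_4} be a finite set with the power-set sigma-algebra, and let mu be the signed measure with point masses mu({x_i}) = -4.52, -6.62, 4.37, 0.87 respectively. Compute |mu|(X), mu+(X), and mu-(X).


Step 1: Every measurable set is a union of atoms (the cells / points), so a Hahn decomposition is
  obtained by grouping atoms by sign: P = union of atoms with mu > 0, N = union of the remaining atoms.
  Atoms in P (indices): 3, 4;  atoms in N (indices): 1, 2
  Positive values: 4.37, 0.87
  Negative values: -4.52, -6.62
Step 2: mu+(X) = mu(P) = sum of positive atom values = 5.24
Step 3: mu-(X) = -mu(N) = sum of |negative atom values| = 11.14
Step 4: |mu|(X) = mu+(X) + mu-(X) = 5.24 + 11.14 = 16.38
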